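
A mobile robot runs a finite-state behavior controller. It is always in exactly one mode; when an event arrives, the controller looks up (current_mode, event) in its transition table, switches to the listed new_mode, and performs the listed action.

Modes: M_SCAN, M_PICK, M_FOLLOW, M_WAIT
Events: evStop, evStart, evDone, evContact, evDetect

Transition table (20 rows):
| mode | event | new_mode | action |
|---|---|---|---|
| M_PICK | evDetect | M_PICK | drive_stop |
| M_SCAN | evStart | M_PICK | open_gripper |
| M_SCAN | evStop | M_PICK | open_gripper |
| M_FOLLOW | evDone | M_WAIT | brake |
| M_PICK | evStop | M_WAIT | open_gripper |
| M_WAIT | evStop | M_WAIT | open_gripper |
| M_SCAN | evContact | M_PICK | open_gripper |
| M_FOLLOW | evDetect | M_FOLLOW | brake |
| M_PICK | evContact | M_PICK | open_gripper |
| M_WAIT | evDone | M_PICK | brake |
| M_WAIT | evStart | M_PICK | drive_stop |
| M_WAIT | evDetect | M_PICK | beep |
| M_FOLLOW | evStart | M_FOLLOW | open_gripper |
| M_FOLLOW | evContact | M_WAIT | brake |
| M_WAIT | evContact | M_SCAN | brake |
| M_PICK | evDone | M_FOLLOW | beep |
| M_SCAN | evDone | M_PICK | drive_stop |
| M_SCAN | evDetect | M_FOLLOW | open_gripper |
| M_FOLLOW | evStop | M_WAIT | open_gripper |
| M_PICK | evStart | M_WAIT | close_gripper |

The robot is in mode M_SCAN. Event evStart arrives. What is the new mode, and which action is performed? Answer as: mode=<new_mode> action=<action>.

current mode = M_SCAN; filter table to that mode:
  (M_SCAN, evStart) → (M_PICK, open_gripper)  ← event matches
  (M_SCAN, evStop) → (M_PICK, open_gripper)
  (M_SCAN, evContact) → (M_PICK, open_gripper)
  (M_SCAN, evDone) → (M_PICK, drive_stop)
  (M_SCAN, evDetect) → (M_FOLLOW, open_gripper)
event = evStart selects (M_PICK, open_gripper)

mode=M_PICK action=open_gripper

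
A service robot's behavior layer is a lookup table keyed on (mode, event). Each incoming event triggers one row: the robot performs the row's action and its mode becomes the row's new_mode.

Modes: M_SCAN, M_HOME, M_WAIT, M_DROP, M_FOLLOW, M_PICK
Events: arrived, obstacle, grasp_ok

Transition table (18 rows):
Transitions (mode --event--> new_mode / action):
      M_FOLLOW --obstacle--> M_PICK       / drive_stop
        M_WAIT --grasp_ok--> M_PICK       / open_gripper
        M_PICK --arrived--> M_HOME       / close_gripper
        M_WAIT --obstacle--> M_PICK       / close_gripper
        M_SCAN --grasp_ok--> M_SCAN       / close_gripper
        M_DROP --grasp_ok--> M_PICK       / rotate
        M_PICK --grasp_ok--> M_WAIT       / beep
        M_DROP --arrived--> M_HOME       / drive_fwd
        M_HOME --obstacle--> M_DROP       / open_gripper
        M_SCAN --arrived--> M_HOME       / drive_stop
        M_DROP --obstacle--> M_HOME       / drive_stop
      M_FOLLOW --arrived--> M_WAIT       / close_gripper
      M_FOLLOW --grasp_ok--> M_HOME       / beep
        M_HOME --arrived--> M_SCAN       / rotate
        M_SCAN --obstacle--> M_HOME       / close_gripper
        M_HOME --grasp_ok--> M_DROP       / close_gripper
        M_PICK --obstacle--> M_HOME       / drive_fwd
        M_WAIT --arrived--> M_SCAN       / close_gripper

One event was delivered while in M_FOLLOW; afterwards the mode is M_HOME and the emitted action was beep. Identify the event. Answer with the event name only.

try arrived: (M_FOLLOW, arrived) → (M_WAIT, close_gripper)
try obstacle: (M_FOLLOW, obstacle) → (M_PICK, drive_stop)
try grasp_ok: (M_FOLLOW, grasp_ok) → (M_HOME, beep)  ← matches

grasp_ok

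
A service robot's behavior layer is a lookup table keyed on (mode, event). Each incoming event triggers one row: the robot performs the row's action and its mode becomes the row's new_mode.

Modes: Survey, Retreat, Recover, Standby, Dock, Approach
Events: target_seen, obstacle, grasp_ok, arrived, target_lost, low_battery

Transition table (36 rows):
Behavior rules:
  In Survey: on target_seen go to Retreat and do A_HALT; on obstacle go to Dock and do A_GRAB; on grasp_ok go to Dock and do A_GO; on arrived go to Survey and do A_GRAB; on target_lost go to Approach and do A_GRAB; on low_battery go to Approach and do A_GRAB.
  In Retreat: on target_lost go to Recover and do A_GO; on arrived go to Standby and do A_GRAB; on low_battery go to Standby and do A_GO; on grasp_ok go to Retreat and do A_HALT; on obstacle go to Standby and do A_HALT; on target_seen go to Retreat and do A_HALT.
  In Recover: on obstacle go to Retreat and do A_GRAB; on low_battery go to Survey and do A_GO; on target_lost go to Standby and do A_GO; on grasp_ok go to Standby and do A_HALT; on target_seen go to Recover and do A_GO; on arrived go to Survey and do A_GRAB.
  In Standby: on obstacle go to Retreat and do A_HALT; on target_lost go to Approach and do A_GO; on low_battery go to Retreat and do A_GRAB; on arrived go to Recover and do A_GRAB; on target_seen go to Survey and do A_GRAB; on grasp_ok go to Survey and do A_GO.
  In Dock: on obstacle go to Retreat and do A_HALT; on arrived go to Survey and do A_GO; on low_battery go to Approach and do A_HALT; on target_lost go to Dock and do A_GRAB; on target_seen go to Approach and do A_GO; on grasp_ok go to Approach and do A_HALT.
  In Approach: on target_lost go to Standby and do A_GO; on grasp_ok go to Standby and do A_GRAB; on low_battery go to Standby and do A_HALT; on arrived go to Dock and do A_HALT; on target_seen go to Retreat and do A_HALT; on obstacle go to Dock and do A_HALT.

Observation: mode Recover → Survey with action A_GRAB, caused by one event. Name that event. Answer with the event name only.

try target_seen: (Recover, target_seen) → (Recover, A_GO)
try obstacle: (Recover, obstacle) → (Retreat, A_GRAB)
try grasp_ok: (Recover, grasp_ok) → (Standby, A_HALT)
try arrived: (Recover, arrived) → (Survey, A_GRAB)  ← matches
try target_lost: (Recover, target_lost) → (Standby, A_GO)
try low_battery: (Recover, low_battery) → (Survey, A_GO)

arrived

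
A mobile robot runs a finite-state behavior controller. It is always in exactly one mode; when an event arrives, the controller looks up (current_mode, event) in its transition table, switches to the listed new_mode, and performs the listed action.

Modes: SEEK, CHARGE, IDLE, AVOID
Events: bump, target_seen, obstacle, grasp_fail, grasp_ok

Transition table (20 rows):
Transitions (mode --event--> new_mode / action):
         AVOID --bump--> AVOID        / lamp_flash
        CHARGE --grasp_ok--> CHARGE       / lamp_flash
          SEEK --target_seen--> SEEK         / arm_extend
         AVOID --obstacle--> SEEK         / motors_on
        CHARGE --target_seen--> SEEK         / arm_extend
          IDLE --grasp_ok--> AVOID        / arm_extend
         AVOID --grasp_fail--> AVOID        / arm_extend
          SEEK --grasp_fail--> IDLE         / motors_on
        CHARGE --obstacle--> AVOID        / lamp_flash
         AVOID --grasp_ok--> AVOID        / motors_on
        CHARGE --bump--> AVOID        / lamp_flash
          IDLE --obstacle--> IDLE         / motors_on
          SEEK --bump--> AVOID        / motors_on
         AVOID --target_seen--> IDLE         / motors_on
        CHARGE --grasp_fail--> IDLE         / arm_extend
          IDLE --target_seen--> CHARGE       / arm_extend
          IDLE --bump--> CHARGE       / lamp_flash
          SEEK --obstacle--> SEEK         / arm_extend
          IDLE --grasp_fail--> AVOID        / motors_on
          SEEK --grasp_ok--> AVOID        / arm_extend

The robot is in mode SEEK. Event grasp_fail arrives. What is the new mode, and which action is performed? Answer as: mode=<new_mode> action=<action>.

current mode = SEEK; filter table to that mode:
  (SEEK, target_seen) → (SEEK, arm_extend)
  (SEEK, grasp_fail) → (IDLE, motors_on)  ← event matches
  (SEEK, bump) → (AVOID, motors_on)
  (SEEK, obstacle) → (SEEK, arm_extend)
  (SEEK, grasp_ok) → (AVOID, arm_extend)
event = grasp_fail selects (IDLE, motors_on)

mode=IDLE action=motors_on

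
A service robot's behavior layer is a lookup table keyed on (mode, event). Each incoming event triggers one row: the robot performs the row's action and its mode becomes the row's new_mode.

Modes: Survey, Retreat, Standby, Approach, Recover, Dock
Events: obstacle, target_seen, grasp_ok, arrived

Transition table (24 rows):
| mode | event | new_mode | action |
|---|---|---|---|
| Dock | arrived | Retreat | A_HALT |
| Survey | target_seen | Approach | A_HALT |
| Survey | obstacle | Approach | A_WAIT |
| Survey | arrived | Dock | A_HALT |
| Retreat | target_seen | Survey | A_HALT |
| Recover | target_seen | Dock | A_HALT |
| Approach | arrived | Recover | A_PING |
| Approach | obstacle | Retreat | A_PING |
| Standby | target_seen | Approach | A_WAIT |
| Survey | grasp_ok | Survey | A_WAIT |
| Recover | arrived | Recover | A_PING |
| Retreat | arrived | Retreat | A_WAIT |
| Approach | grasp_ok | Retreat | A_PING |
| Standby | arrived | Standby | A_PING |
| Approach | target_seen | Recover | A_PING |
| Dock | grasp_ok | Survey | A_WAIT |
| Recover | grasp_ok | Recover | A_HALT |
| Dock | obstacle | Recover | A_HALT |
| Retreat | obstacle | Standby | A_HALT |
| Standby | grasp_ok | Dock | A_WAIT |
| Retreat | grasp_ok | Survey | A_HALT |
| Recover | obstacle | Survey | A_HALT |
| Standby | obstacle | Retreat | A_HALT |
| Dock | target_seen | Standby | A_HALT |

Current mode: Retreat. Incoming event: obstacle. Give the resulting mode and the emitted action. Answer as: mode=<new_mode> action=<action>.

current mode = Retreat; filter table to that mode:
  (Retreat, target_seen) → (Survey, A_HALT)
  (Retreat, arrived) → (Retreat, A_WAIT)
  (Retreat, obstacle) → (Standby, A_HALT)  ← event matches
  (Retreat, grasp_ok) → (Survey, A_HALT)
event = obstacle selects (Standby, A_HALT)

mode=Standby action=A_HALT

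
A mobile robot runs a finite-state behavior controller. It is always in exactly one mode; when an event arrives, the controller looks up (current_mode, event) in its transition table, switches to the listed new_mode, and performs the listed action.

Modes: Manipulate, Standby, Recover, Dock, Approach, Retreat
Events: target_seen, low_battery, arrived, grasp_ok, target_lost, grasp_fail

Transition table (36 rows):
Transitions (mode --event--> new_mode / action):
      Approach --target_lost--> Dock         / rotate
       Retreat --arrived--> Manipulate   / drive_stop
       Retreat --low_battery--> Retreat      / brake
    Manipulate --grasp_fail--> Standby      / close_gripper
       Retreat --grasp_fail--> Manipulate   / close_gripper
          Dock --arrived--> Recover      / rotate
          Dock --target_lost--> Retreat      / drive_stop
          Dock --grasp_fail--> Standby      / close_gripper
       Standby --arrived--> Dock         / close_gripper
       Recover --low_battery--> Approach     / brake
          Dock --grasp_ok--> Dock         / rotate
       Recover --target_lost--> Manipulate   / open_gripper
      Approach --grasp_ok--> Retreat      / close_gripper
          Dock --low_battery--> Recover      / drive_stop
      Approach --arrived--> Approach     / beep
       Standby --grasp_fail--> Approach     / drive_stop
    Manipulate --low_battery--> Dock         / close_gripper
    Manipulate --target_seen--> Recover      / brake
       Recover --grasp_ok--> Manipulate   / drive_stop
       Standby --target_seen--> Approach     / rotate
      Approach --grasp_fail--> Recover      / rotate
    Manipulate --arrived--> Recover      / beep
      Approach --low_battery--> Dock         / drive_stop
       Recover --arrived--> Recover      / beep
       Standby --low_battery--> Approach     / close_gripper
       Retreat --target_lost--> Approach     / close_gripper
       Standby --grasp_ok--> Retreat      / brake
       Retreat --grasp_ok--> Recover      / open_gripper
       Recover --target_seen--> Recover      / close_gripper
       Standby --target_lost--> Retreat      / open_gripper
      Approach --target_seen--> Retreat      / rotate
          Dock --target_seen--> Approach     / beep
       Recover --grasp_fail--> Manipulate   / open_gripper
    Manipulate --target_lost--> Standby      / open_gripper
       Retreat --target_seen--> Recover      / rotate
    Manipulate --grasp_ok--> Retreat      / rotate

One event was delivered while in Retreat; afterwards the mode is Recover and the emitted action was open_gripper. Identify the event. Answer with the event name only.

try target_seen: (Retreat, target_seen) → (Recover, rotate)
try low_battery: (Retreat, low_battery) → (Retreat, brake)
try arrived: (Retreat, arrived) → (Manipulate, drive_stop)
try grasp_ok: (Retreat, grasp_ok) → (Recover, open_gripper)  ← matches
try target_lost: (Retreat, target_lost) → (Approach, close_gripper)
try grasp_fail: (Retreat, grasp_fail) → (Manipulate, close_gripper)

grasp_ok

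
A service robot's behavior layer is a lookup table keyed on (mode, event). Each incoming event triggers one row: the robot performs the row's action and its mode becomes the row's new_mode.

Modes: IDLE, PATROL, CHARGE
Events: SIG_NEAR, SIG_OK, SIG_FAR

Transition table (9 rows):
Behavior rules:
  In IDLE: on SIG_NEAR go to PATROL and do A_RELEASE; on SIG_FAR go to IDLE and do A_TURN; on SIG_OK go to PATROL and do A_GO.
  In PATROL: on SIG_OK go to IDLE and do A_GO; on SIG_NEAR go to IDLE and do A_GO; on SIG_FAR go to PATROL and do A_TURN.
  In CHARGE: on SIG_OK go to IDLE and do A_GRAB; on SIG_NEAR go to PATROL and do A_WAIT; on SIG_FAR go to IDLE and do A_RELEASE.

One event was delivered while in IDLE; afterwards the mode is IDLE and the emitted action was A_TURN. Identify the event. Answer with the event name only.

try SIG_NEAR: (IDLE, SIG_NEAR) → (PATROL, A_RELEASE)
try SIG_OK: (IDLE, SIG_OK) → (PATROL, A_GO)
try SIG_FAR: (IDLE, SIG_FAR) → (IDLE, A_TURN)  ← matches

SIG_FAR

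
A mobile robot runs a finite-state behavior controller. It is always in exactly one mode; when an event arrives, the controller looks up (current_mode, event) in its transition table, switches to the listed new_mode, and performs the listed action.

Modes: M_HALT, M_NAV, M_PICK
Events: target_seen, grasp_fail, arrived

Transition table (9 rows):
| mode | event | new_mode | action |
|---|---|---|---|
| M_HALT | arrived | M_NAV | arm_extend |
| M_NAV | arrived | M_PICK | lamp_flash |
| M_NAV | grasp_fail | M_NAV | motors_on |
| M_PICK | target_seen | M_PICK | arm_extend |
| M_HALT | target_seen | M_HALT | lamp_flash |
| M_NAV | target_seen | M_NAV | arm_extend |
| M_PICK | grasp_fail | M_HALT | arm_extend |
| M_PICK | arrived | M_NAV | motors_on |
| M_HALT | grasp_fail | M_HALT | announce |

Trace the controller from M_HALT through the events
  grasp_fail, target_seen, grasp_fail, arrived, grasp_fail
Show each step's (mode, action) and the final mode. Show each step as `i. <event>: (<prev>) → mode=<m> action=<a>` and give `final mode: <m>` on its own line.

final mode: M_NAV

1. grasp_fail: (M_HALT) → mode=M_HALT action=announce
2. target_seen: (M_HALT) → mode=M_HALT action=lamp_flash
3. grasp_fail: (M_HALT) → mode=M_HALT action=announce
4. arrived: (M_HALT) → mode=M_NAV action=arm_extend
5. grasp_fail: (M_NAV) → mode=M_NAV action=motors_on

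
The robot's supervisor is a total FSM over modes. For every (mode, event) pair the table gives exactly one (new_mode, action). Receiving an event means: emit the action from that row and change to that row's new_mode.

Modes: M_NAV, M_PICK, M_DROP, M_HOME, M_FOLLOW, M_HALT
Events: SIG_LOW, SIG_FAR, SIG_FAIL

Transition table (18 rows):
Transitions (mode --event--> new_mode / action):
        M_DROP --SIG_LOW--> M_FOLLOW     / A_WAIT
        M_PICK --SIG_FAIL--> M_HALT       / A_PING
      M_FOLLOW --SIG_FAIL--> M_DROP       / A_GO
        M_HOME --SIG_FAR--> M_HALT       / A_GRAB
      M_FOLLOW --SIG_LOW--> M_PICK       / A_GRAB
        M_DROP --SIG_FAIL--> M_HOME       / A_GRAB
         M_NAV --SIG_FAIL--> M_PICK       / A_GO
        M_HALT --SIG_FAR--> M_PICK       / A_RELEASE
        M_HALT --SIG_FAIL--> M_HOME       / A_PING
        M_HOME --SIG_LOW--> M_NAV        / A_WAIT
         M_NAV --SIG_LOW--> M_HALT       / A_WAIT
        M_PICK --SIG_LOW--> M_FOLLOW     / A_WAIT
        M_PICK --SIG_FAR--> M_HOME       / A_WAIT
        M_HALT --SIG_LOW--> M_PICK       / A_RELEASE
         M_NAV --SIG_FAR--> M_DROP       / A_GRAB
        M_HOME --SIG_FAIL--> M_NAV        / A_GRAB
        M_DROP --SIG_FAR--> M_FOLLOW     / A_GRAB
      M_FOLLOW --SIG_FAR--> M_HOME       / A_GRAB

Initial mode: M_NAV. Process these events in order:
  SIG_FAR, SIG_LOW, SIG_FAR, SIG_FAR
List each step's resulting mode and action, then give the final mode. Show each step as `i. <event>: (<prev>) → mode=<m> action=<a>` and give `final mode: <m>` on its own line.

1. SIG_FAR: (M_NAV) → mode=M_DROP action=A_GRAB
2. SIG_LOW: (M_DROP) → mode=M_FOLLOW action=A_WAIT
3. SIG_FAR: (M_FOLLOW) → mode=M_HOME action=A_GRAB
4. SIG_FAR: (M_HOME) → mode=M_HALT action=A_GRAB

final mode: M_HALT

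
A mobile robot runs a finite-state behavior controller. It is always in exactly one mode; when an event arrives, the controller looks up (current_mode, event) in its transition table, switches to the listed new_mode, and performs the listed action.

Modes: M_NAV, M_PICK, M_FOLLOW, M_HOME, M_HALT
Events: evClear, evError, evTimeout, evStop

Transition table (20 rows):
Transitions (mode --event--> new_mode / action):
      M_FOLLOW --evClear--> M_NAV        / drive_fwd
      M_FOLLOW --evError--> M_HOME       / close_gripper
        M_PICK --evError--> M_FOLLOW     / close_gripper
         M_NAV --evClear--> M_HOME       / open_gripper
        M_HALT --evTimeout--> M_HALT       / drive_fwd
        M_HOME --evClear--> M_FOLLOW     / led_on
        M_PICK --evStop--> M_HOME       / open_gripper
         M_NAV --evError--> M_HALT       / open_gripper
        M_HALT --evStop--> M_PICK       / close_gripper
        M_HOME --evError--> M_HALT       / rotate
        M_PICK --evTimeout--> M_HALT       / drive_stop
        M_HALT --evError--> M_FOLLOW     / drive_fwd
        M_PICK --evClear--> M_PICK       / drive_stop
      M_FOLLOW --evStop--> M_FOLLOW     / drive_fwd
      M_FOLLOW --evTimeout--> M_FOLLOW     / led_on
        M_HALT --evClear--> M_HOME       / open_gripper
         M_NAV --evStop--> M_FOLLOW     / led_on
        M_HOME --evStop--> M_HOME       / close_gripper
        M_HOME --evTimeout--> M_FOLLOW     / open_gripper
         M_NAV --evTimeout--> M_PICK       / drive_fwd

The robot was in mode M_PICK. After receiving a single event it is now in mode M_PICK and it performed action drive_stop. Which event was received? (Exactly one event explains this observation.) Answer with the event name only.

evClear

try evClear: (M_PICK, evClear) → (M_PICK, drive_stop)  ← matches
try evError: (M_PICK, evError) → (M_FOLLOW, close_gripper)
try evTimeout: (M_PICK, evTimeout) → (M_HALT, drive_stop)
try evStop: (M_PICK, evStop) → (M_HOME, open_gripper)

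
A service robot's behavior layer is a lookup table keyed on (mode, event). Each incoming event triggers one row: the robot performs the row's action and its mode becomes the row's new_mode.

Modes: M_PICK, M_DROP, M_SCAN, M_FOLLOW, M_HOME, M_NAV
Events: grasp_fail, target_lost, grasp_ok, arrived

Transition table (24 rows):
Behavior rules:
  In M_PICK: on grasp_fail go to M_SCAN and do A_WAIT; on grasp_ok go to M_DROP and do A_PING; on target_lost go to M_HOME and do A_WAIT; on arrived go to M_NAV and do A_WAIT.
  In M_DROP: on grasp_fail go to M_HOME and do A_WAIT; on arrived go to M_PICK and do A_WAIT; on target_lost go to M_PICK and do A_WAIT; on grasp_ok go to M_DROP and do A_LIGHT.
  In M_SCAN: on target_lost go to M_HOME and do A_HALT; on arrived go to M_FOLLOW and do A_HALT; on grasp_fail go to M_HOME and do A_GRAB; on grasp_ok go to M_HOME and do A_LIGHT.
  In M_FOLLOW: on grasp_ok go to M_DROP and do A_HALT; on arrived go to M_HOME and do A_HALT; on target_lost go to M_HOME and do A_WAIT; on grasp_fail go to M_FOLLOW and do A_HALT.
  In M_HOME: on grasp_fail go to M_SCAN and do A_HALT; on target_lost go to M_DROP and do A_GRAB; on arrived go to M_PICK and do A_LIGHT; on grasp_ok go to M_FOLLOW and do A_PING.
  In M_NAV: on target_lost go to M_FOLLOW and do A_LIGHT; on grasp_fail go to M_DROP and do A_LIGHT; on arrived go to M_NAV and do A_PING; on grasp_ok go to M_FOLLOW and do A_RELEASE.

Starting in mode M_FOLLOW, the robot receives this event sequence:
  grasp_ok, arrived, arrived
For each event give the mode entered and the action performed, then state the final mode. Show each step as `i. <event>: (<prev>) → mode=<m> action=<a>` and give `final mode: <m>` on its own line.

1. grasp_ok: (M_FOLLOW) → mode=M_DROP action=A_HALT
2. arrived: (M_DROP) → mode=M_PICK action=A_WAIT
3. arrived: (M_PICK) → mode=M_NAV action=A_WAIT

final mode: M_NAV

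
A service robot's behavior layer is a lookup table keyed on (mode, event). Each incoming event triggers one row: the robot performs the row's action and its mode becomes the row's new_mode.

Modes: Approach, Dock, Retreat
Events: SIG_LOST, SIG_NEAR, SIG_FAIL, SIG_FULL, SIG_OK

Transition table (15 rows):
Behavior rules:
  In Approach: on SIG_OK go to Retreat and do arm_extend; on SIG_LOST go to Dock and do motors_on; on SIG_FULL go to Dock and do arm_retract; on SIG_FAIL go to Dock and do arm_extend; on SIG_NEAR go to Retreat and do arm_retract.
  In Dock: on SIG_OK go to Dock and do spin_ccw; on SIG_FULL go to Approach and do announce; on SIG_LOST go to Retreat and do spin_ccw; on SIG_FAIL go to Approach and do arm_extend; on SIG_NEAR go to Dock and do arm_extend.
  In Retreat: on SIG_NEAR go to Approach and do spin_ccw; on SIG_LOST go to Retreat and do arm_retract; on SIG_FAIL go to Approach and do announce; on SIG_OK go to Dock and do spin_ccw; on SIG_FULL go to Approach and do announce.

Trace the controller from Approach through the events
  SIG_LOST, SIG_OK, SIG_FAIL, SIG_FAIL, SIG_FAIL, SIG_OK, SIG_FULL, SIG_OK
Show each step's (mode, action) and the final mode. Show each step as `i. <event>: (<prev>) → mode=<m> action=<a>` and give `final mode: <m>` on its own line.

final mode: Retreat

1. SIG_LOST: (Approach) → mode=Dock action=motors_on
2. SIG_OK: (Dock) → mode=Dock action=spin_ccw
3. SIG_FAIL: (Dock) → mode=Approach action=arm_extend
4. SIG_FAIL: (Approach) → mode=Dock action=arm_extend
5. SIG_FAIL: (Dock) → mode=Approach action=arm_extend
6. SIG_OK: (Approach) → mode=Retreat action=arm_extend
7. SIG_FULL: (Retreat) → mode=Approach action=announce
8. SIG_OK: (Approach) → mode=Retreat action=arm_extend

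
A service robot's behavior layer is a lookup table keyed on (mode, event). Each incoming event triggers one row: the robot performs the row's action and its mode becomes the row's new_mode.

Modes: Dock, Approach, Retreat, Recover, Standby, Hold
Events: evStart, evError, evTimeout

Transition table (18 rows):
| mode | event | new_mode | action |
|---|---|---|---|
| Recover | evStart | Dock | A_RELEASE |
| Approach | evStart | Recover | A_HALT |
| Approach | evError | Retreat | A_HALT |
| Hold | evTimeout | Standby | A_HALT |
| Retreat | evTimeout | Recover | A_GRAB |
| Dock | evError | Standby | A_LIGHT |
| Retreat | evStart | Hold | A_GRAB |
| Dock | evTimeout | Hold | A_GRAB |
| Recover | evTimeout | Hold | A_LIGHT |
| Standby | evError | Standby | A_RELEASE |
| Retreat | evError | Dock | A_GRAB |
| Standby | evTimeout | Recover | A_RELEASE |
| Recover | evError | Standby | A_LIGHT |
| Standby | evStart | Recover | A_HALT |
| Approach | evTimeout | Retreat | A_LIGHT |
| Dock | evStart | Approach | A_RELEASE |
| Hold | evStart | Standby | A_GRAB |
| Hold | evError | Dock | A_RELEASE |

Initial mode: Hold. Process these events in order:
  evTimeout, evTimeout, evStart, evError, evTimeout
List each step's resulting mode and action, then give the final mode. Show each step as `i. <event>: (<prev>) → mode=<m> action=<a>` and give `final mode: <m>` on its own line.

1. evTimeout: (Hold) → mode=Standby action=A_HALT
2. evTimeout: (Standby) → mode=Recover action=A_RELEASE
3. evStart: (Recover) → mode=Dock action=A_RELEASE
4. evError: (Dock) → mode=Standby action=A_LIGHT
5. evTimeout: (Standby) → mode=Recover action=A_RELEASE

final mode: Recover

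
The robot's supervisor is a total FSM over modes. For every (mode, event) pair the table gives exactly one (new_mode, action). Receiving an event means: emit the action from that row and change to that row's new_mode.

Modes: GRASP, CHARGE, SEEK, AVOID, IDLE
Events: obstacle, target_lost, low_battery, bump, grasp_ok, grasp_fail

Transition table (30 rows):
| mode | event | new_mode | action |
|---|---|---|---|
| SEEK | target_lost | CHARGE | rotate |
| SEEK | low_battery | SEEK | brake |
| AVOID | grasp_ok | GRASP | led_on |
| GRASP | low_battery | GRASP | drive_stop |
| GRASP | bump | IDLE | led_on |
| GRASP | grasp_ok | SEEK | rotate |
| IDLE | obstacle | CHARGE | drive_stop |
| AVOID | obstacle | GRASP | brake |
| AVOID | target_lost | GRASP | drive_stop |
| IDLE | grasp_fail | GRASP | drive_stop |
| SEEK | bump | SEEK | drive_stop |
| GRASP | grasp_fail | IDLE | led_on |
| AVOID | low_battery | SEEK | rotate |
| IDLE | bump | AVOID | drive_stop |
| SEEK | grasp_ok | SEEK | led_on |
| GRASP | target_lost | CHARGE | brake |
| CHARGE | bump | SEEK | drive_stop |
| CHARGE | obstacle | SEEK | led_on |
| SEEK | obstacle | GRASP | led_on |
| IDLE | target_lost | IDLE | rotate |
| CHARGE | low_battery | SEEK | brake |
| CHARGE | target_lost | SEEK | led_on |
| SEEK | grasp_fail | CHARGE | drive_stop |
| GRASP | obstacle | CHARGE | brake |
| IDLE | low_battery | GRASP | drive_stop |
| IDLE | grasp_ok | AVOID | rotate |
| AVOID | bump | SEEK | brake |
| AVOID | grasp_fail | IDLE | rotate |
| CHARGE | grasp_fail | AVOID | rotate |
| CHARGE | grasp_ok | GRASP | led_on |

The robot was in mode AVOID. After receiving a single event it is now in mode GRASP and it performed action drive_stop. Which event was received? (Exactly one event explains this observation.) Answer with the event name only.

target_lost

try obstacle: (AVOID, obstacle) → (GRASP, brake)
try target_lost: (AVOID, target_lost) → (GRASP, drive_stop)  ← matches
try low_battery: (AVOID, low_battery) → (SEEK, rotate)
try bump: (AVOID, bump) → (SEEK, brake)
try grasp_ok: (AVOID, grasp_ok) → (GRASP, led_on)
try grasp_fail: (AVOID, grasp_fail) → (IDLE, rotate)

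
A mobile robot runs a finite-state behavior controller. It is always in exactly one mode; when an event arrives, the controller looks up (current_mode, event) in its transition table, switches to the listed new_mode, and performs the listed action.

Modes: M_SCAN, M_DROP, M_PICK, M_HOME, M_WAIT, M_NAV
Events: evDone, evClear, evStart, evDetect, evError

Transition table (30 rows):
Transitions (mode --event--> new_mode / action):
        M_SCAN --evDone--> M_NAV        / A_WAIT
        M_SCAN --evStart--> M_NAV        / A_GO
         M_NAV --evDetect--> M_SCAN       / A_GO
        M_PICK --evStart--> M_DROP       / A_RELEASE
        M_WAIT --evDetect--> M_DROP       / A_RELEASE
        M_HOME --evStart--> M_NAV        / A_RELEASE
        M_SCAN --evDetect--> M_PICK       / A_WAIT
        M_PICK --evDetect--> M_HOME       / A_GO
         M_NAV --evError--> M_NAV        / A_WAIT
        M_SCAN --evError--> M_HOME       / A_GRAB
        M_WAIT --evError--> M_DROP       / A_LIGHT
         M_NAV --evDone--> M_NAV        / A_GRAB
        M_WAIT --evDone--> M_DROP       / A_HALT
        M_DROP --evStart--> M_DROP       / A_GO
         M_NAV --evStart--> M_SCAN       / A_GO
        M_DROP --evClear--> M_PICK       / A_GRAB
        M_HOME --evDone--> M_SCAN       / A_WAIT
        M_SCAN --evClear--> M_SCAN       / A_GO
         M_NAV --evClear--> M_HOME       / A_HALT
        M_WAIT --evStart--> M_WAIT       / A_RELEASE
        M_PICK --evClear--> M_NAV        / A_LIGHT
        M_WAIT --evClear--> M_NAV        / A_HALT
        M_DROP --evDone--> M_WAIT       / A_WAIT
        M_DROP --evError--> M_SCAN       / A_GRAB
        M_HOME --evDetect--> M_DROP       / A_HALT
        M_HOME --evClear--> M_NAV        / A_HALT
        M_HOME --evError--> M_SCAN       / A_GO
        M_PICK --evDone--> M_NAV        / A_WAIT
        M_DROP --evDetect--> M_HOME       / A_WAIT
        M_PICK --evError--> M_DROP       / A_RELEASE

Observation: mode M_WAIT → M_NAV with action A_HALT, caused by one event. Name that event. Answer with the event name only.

try evDone: (M_WAIT, evDone) → (M_DROP, A_HALT)
try evClear: (M_WAIT, evClear) → (M_NAV, A_HALT)  ← matches
try evStart: (M_WAIT, evStart) → (M_WAIT, A_RELEASE)
try evDetect: (M_WAIT, evDetect) → (M_DROP, A_RELEASE)
try evError: (M_WAIT, evError) → (M_DROP, A_LIGHT)

evClear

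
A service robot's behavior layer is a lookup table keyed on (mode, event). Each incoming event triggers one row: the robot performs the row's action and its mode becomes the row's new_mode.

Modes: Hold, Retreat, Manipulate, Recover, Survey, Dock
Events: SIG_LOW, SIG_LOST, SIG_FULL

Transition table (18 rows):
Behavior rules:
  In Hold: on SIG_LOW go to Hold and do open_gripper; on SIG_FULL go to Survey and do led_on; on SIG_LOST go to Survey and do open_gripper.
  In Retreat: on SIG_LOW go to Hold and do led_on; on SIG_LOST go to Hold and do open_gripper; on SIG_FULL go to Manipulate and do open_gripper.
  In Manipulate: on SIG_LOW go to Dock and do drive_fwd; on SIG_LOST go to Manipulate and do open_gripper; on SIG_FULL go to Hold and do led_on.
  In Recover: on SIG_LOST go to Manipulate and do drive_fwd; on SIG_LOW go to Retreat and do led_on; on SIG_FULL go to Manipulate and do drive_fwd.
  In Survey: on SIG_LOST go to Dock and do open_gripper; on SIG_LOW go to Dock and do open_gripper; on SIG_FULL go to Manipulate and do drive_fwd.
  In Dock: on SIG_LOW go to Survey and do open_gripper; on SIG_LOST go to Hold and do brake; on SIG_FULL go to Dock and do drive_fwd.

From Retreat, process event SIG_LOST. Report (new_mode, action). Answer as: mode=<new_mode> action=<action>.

current mode = Retreat; filter table to that mode:
  (Retreat, SIG_LOW) → (Hold, led_on)
  (Retreat, SIG_LOST) → (Hold, open_gripper)  ← event matches
  (Retreat, SIG_FULL) → (Manipulate, open_gripper)
event = SIG_LOST selects (Hold, open_gripper)

mode=Hold action=open_gripper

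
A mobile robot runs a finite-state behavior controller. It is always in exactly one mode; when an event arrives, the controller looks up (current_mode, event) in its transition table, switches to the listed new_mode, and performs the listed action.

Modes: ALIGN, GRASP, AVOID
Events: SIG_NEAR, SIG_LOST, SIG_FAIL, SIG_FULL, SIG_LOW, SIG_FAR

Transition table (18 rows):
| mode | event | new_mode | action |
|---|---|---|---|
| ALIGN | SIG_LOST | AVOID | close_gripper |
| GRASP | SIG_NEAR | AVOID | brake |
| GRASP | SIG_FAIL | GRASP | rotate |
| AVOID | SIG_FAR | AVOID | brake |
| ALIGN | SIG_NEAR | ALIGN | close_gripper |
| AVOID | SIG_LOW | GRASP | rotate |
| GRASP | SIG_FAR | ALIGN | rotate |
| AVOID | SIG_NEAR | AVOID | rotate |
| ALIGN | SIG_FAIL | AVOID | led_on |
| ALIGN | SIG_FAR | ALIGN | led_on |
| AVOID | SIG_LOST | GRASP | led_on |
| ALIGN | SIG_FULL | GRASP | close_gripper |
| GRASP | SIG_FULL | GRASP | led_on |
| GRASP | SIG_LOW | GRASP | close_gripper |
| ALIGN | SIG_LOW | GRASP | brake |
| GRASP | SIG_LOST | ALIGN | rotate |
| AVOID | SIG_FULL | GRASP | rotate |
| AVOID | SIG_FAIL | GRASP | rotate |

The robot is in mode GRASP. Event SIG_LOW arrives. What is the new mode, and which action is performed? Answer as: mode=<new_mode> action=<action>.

current mode = GRASP; filter table to that mode:
  (GRASP, SIG_NEAR) → (AVOID, brake)
  (GRASP, SIG_FAIL) → (GRASP, rotate)
  (GRASP, SIG_FAR) → (ALIGN, rotate)
  (GRASP, SIG_FULL) → (GRASP, led_on)
  (GRASP, SIG_LOW) → (GRASP, close_gripper)  ← event matches
  (GRASP, SIG_LOST) → (ALIGN, rotate)
event = SIG_LOW selects (GRASP, close_gripper)

mode=GRASP action=close_gripper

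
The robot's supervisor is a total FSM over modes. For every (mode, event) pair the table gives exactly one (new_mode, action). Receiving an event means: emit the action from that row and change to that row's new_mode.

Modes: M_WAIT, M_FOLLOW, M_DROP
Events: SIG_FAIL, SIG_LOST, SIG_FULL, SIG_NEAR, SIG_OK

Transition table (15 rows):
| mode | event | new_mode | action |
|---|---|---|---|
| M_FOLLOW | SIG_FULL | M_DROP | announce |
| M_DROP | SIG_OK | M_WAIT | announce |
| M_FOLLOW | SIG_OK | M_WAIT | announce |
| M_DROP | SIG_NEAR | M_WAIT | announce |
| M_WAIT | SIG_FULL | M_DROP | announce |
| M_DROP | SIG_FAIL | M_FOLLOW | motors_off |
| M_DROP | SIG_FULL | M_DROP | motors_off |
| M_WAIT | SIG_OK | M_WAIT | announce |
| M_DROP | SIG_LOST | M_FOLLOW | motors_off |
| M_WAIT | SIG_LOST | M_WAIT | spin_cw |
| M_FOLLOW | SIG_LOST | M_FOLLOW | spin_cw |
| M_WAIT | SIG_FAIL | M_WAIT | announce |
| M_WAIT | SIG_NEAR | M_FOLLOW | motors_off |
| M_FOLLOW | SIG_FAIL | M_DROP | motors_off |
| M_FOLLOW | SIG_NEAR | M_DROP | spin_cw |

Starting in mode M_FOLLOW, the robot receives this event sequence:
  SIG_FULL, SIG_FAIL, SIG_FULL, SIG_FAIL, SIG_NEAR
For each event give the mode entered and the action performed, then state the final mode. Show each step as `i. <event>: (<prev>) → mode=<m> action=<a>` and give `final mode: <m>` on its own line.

1. SIG_FULL: (M_FOLLOW) → mode=M_DROP action=announce
2. SIG_FAIL: (M_DROP) → mode=M_FOLLOW action=motors_off
3. SIG_FULL: (M_FOLLOW) → mode=M_DROP action=announce
4. SIG_FAIL: (M_DROP) → mode=M_FOLLOW action=motors_off
5. SIG_NEAR: (M_FOLLOW) → mode=M_DROP action=spin_cw

final mode: M_DROP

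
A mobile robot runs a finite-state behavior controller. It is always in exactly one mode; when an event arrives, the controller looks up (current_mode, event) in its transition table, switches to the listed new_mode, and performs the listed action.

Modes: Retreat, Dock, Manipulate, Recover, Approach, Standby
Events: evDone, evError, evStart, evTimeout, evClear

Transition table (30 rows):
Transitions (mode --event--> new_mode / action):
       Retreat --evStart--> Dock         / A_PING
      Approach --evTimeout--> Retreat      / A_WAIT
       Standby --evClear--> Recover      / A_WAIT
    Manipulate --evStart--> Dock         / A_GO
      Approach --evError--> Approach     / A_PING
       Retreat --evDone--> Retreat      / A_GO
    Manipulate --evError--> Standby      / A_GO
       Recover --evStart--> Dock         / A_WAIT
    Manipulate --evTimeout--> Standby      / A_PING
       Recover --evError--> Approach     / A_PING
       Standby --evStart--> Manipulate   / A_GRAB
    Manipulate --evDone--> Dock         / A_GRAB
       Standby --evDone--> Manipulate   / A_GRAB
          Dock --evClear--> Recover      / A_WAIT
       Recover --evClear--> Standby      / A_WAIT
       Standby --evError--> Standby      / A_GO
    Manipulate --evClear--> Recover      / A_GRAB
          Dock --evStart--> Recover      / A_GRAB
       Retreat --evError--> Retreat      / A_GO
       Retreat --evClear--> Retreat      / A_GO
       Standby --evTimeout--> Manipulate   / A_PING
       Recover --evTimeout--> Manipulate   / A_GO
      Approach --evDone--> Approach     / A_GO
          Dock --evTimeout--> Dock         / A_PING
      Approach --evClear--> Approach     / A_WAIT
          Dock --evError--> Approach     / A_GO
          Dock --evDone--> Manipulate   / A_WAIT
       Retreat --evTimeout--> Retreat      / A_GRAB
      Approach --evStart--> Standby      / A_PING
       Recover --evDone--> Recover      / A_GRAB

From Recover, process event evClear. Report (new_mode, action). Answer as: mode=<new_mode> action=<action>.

current mode = Recover; filter table to that mode:
  (Recover, evStart) → (Dock, A_WAIT)
  (Recover, evError) → (Approach, A_PING)
  (Recover, evClear) → (Standby, A_WAIT)  ← event matches
  (Recover, evTimeout) → (Manipulate, A_GO)
  (Recover, evDone) → (Recover, A_GRAB)
event = evClear selects (Standby, A_WAIT)

mode=Standby action=A_WAIT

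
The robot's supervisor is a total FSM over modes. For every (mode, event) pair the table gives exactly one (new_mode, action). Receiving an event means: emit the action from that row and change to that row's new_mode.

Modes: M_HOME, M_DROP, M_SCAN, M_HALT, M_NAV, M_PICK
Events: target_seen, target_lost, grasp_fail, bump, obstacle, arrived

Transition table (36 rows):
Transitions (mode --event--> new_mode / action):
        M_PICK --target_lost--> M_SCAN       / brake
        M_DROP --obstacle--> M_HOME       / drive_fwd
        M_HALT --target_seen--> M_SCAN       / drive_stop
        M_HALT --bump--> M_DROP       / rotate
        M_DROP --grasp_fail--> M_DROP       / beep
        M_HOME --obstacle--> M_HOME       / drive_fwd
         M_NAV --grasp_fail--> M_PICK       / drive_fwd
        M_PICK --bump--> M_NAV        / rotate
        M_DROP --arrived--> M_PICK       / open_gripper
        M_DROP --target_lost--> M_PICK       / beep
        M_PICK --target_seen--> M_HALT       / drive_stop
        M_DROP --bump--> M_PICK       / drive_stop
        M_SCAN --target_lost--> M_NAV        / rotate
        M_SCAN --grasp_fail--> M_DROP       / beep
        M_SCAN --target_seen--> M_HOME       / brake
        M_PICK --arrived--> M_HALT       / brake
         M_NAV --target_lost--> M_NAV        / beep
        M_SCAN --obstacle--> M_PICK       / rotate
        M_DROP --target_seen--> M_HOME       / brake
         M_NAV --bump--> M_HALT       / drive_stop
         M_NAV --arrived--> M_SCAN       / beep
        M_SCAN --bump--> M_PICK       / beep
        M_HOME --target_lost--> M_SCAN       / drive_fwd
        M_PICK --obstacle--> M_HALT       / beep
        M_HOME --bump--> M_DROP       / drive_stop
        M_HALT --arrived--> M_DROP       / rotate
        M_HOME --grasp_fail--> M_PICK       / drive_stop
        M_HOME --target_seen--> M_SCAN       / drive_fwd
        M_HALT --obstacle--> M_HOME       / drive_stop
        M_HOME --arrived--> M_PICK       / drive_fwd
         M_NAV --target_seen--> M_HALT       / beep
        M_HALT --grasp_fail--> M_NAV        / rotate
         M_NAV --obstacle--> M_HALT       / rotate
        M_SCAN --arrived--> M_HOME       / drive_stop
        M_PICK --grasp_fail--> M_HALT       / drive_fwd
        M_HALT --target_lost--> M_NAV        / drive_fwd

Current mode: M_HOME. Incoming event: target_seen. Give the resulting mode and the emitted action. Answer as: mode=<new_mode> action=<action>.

mode=M_SCAN action=drive_fwd

current mode = M_HOME; filter table to that mode:
  (M_HOME, obstacle) → (M_HOME, drive_fwd)
  (M_HOME, target_lost) → (M_SCAN, drive_fwd)
  (M_HOME, bump) → (M_DROP, drive_stop)
  (M_HOME, grasp_fail) → (M_PICK, drive_stop)
  (M_HOME, target_seen) → (M_SCAN, drive_fwd)  ← event matches
  (M_HOME, arrived) → (M_PICK, drive_fwd)
event = target_seen selects (M_SCAN, drive_fwd)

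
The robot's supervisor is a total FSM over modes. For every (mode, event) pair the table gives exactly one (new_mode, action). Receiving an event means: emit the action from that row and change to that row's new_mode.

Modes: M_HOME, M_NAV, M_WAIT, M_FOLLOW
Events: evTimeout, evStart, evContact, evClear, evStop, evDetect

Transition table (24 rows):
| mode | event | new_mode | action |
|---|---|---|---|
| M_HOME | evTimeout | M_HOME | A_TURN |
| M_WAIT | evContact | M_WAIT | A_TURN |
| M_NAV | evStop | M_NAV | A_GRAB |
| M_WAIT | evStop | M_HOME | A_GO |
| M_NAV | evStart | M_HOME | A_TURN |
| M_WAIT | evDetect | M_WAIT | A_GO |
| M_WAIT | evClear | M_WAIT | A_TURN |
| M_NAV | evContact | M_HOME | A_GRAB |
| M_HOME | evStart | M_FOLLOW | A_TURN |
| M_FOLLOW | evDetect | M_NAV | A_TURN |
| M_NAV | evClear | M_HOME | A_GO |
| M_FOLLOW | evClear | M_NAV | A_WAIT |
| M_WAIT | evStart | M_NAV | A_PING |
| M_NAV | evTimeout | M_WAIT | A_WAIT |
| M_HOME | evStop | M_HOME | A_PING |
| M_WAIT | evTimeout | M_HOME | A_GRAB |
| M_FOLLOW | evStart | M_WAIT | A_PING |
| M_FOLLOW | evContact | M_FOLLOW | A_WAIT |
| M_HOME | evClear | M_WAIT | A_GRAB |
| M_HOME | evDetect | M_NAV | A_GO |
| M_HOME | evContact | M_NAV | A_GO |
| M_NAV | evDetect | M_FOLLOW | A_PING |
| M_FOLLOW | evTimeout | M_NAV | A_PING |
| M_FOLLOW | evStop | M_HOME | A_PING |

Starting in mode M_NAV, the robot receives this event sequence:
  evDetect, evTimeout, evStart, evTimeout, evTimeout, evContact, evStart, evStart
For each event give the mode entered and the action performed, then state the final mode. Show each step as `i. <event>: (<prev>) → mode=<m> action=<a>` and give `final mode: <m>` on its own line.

final mode: M_FOLLOW

1. evDetect: (M_NAV) → mode=M_FOLLOW action=A_PING
2. evTimeout: (M_FOLLOW) → mode=M_NAV action=A_PING
3. evStart: (M_NAV) → mode=M_HOME action=A_TURN
4. evTimeout: (M_HOME) → mode=M_HOME action=A_TURN
5. evTimeout: (M_HOME) → mode=M_HOME action=A_TURN
6. evContact: (M_HOME) → mode=M_NAV action=A_GO
7. evStart: (M_NAV) → mode=M_HOME action=A_TURN
8. evStart: (M_HOME) → mode=M_FOLLOW action=A_TURN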